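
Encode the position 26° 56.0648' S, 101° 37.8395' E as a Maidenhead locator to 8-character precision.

OG03tb55

Shift to the Maidenhead origin (180°W, 90°S): lon 281.63066, lat 63.06559.
Field (20°×10°, letters A–R): lon ⌊281.63066/20⌋ = 14 → O; lat ⌊63.06559/10⌋ = 6 → G.
Square (2°×1°, digits 0–9): lon ⌊1.63066/2⌋ = 0; lat ⌊3.06559/1⌋ = 3.
Subsquare (5′×2.5′, letters a–x): lon ⌊1.63066/0.0833333⌋ = 19 → t; lat ⌊0.06559/0.0416667⌋ = 1 → b.
Extended square (30″×15″, digits 0–9): lon ⌊0.04732/0.00833333⌋ = 5; lat ⌊0.02392/0.00416667⌋ = 5.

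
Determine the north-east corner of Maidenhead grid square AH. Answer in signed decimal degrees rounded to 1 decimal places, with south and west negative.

Field A=0, H=7: +0·20° lon, +7·10° lat → SW at lon -180°, lat -20°.
Cell spans 20° lon × 10° lat. NE corner is SW corner plus one full cell.
latitude -10.0, longitude -160.0.

-10.0, -160.0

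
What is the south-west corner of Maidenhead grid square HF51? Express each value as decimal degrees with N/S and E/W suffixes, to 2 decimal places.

39.00° S, 30.00° W

Field H=7, F=5: +7·20° lon, +5·10° lat → SW at lon -40°, lat -40°.
Square 5, 1: +5·2° lon, +1·1° lat → SW at lon -30°, lat -39°.
latitude 39.00° S, longitude 30.00° W.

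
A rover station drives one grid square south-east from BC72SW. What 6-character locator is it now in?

BC72tv

Longitude subsquare s = 18; +1 → 19 = t.
Latitude subsquare w = 22; −1 → 21 = v.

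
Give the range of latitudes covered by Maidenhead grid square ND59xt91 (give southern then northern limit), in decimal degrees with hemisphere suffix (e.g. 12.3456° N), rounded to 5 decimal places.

Field N=13, D=3: +13·20° lon, +3·10° lat → SW at lon 80°, lat -60°.
Square 5, 9: +5·2° lon, +9·1° lat → SW at lon 90°, lat -51°.
Subsquare x=23, t=19: +23·0.0833333° lon, +19·0.0416667° lat → SW at lon 91.9167°, lat -50.2083°.
Extended square 9, 1: +9·0.00833333° lon, +1·0.00416667° lat → SW at lon 91.9917°, lat -50.2042°.
Cell spans 0.00833333° lon × 0.00416667° lat.
south 50.20417° S, north 50.20000° S.

50.20417° S, 50.20000° S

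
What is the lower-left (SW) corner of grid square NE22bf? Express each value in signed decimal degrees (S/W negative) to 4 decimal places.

Field N=13, E=4: +13·20° lon, +4·10° lat → SW at lon 80°, lat -50°.
Square 2, 2: +2·2° lon, +2·1° lat → SW at lon 84°, lat -48°.
Subsquare b=1, f=5: +1·0.0833333° lon, +5·0.0416667° lat → SW at lon 84.0833°, lat -47.7917°.
latitude -47.7917, longitude 84.0833.

-47.7917, 84.0833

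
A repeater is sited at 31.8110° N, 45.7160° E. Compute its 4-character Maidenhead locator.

LM21

Offset from 180°W / 90°S: lon 225.72°, lat 121.81°.
Field (20°×10°, letters A–R): 225.72/20 → 11 → L, 121.81/10 → 12 → M; chars LM.
Square (2°×1°, digits 0–9): 5.72/2 → 2, 1.81/1 → 1; chars 21.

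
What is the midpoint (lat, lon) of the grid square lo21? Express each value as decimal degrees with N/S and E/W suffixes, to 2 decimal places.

51.50° N, 45.00° E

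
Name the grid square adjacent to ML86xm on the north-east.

ML96an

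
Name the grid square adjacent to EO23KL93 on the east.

EO23ll03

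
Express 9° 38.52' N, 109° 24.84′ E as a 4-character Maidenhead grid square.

Offset from 180°W / 90°S: lon 289.41°, lat 99.64°.
Field: 289.41/20 → 14 → O, 99.64/10 → 9 → J; chars OJ.
Square: 9.41/2 → 4, 9.64/1 → 9; chars 49.

OJ49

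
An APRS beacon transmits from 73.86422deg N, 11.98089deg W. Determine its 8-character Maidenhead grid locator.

Offset from 180°W / 90°S: lon 168.01911°, lat 163.86422°.
Field: 168.01911/20 → 8 → I, 163.86422/10 → 16 → Q; chars IQ.
Square: 8.01911/2 → 4, 3.86422/1 → 3; chars 43.
Subsquare: 0.01911/0.0833333 → 0 → a, 0.86422/0.0416667 → 20 → u; chars au.
Extended square: 0.01911/0.00833333 → 2, 0.03089/0.00416667 → 7; chars 27.

IQ43au27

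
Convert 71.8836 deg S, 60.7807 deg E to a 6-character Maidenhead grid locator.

MB08jc

Shift to the Maidenhead origin (180°W, 90°S): lon 240.7807, lat 18.1164.
Field: lon ⌊240.7807/20⌋ = 12 → M; lat ⌊18.1164/10⌋ = 1 → B.
Square: lon ⌊0.7807/2⌋ = 0; lat ⌊8.1164/1⌋ = 8.
Subsquare: lon ⌊0.7807/0.0833333⌋ = 9 → j; lat ⌊0.1164/0.0416667⌋ = 2 → c.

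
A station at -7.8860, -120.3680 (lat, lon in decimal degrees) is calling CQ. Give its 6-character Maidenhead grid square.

CI92tc

Add 180° to longitude and 90° to latitude: 59.6320, 82.1140.
Field (20°×10°, letters A–R): 59.6320/20 → 2 → C, 82.1140/10 → 8 → I; chars CI.
Square (2°×1°, digits 0–9): 19.6320/2 → 9, 2.1140/1 → 2; chars 92.
Subsquare (5′×2.5′, letters a–x): 1.6320/0.0833333 → 19 → t, 0.1140/0.0416667 → 2 → c; chars tc.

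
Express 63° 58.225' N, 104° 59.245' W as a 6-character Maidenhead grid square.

Shift to the Maidenhead origin (180°W, 90°S): lon 75.0126, lat 153.9704.
Field: 75.0126/20 → 3 → D, 153.9704/10 → 15 → P; chars DP.
Square: 15.0126/2 → 7, 3.9704/1 → 3; chars 73.
Subsquare: 1.0126/0.0833333 → 12 → m, 0.9704/0.0416667 → 23 → x; chars mx.

DP73mx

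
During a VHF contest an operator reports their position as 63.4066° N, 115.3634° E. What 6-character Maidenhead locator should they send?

OP73qj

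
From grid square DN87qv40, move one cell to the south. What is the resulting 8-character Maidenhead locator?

DN87qu49

Latitude extended square 0; −1 → -1, wraps to 9, carry into subsquare.
Latitude subsquare v = 21; −1 → 20 = u.
The longitude characters are unchanged.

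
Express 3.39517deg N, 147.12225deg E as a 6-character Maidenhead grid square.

QJ33nj

Shift to the Maidenhead origin (180°W, 90°S): lon 327.1223, lat 93.3952.
Field: 327.1223/20 → 16 → Q, 93.3952/10 → 9 → J; chars QJ.
Square: 7.1223/2 → 3, 3.3952/1 → 3; chars 33.
Subsquare: 1.1223/0.0833333 → 13 → n, 0.3952/0.0416667 → 9 → j; chars nj.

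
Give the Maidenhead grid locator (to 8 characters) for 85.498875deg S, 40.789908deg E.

Add 180° to longitude and 90° to latitude: 220.78991, 4.50113.
Field: lon ⌊220.78991/20⌋ = 11 → L; lat ⌊4.50113/10⌋ = 0 → A.
Square: lon ⌊0.78991/2⌋ = 0; lat ⌊4.50113/1⌋ = 4.
Subsquare: lon ⌊0.78991/0.0833333⌋ = 9 → j; lat ⌊0.50113/0.0416667⌋ = 12 → m.
Extended square: lon ⌊0.03991/0.00833333⌋ = 4; lat ⌊0.00113/0.00416667⌋ = 0.

LA04jm40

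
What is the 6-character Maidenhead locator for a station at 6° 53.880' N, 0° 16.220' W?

IJ96uv

Offset from 180°W / 90°S: lon 179.7297°, lat 96.8980°.
Field (20°×10°, letters A–R): 179.7297/20 → 8 → I, 96.8980/10 → 9 → J; chars IJ.
Square (2°×1°, digits 0–9): 19.7297/2 → 9, 6.8980/1 → 6; chars 96.
Subsquare (5′×2.5′, letters a–x): 1.7297/0.0833333 → 20 → u, 0.8980/0.0416667 → 21 → v; chars uv.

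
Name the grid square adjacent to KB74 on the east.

KB84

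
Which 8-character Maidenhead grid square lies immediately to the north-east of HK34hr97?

HK34ir08

Longitude extended square 9; +1 → 10, wraps to 0, carry into subsquare.
Longitude subsquare h = 7; +1 → 8 = i.
Latitude extended square 7; +1 → 8.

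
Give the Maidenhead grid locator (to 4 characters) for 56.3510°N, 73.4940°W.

Add 180° to longitude and 90° to latitude: 106.51, 146.35.
Field: 106.51/20 → 5 → F, 146.35/10 → 14 → O; chars FO.
Square: 6.51/2 → 3, 6.35/1 → 6; chars 36.

FO36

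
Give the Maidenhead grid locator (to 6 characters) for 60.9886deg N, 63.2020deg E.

Shift to the Maidenhead origin (180°W, 90°S): lon 243.2020, lat 150.9886.
Field (20°×10°, letters A–R): 243.2020/20 → 12 → M, 150.9886/10 → 15 → P; chars MP.
Square (2°×1°, digits 0–9): 3.2020/2 → 1, 0.9886/1 → 0; chars 10.
Subsquare (5′×2.5′, letters a–x): 1.2020/0.0833333 → 14 → o, 0.9886/0.0416667 → 23 → x; chars ox.

MP10ox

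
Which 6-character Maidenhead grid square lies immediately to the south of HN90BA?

HM99bx

Latitude subsquare a = 0; −1 → -1, wraps to 23 = x, carry into square.
Latitude square 0; −1 → -1, wraps to 9, carry into field.
Latitude field N = 13; −1 → 12 = M.
The longitude characters are unchanged.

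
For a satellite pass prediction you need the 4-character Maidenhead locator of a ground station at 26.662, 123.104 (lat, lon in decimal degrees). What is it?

PL16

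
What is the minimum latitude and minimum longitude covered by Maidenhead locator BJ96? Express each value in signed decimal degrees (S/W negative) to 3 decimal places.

Field B=1, J=9: +1·20° lon, +9·10° lat → SW at lon -160°, lat 0°.
Square 9, 6: +9·2° lon, +6·1° lat → SW at lon -142°, lat 6°.
latitude 6.000, longitude -142.000.

6.000, -142.000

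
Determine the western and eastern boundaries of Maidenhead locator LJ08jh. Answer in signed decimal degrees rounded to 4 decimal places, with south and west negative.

40.7500, 40.8333

Field L=11, J=9: +11·20° lon, +9·10° lat → SW at lon 40°, lat 0°.
Square 0, 8: +0·2° lon, +8·1° lat → SW at lon 40°, lat 8°.
Subsquare j=9, h=7: +9·0.0833333° lon, +7·0.0416667° lat → SW at lon 40.75°, lat 8.29167°.
Cell spans 0.0833333° lon × 0.0416667° lat.
west 40.7500, east 40.8333.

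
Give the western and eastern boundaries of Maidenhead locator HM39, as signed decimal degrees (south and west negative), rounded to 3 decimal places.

Field H=7, M=12: +7·20° lon, +12·10° lat → SW at lon -40°, lat 30°.
Square 3, 9: +3·2° lon, +9·1° lat → SW at lon -34°, lat 39°.
Cell spans 2° lon × 1° lat.
west -34.000, east -32.000.

-34.000, -32.000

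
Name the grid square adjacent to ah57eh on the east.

AH57fh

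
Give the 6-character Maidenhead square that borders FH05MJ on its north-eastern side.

Longitude subsquare m = 12; +1 → 13 = n.
Latitude subsquare j = 9; +1 → 10 = k.

FH05nk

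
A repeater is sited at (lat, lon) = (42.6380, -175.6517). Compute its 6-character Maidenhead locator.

Offset from 180°W / 90°S: lon 4.3483°, lat 132.6380°.
Field: 4.3483/20 → 0 → A, 132.6380/10 → 13 → N; chars AN.
Square: 4.3483/2 → 2, 2.6380/1 → 2; chars 22.
Subsquare: 0.3483/0.0833333 → 4 → e, 0.6380/0.0416667 → 15 → p; chars ep.

AN22ep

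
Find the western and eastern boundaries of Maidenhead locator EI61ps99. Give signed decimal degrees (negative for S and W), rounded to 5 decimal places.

-86.67500, -86.66667

Field E=4, I=8: +4·20° lon, +8·10° lat → SW at lon -100°, lat -10°.
Square 6, 1: +6·2° lon, +1·1° lat → SW at lon -88°, lat -9°.
Subsquare p=15, s=18: +15·0.0833333° lon, +18·0.0416667° lat → SW at lon -86.75°, lat -8.25°.
Extended square 9, 9: +9·0.00833333° lon, +9·0.00416667° lat → SW at lon -86.675°, lat -8.2125°.
Cell spans 0.00833333° lon × 0.00416667° lat.
west -86.67500, east -86.66667.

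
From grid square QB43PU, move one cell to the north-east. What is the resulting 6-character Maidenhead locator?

QB43qv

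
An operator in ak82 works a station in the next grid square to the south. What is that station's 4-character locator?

AK81

Latitude square 2; −1 → 1.
The longitude characters are unchanged.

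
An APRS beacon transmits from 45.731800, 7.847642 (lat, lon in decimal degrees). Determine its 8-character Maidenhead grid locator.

Add 180° to longitude and 90° to latitude: 187.84764, 135.73180.
Field (20°×10°, letters A–R): lon ⌊187.84764/20⌋ = 9 → J; lat ⌊135.73180/10⌋ = 13 → N.
Square (2°×1°, digits 0–9): lon ⌊7.84764/2⌋ = 3; lat ⌊5.73180/1⌋ = 5.
Subsquare (5′×2.5′, letters a–x): lon ⌊1.84764/0.0833333⌋ = 22 → w; lat ⌊0.73180/0.0416667⌋ = 17 → r.
Extended square (30″×15″, digits 0–9): lon ⌊0.01431/0.00833333⌋ = 1; lat ⌊0.02347/0.00416667⌋ = 5.

JN35wr15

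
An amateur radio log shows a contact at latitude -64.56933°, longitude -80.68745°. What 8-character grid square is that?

EC95pk73

Shift to the Maidenhead origin (180°W, 90°S): lon 99.31255, lat 25.43067.
Field (20°×10°, letters A–R): lon ⌊99.31255/20⌋ = 4 → E; lat ⌊25.43067/10⌋ = 2 → C.
Square (2°×1°, digits 0–9): lon ⌊19.31255/2⌋ = 9; lat ⌊5.43067/1⌋ = 5.
Subsquare (5′×2.5′, letters a–x): lon ⌊1.31255/0.0833333⌋ = 15 → p; lat ⌊0.43067/0.0416667⌋ = 10 → k.
Extended square (30″×15″, digits 0–9): lon ⌊0.06255/0.00833333⌋ = 7; lat ⌊0.01400/0.00416667⌋ = 3.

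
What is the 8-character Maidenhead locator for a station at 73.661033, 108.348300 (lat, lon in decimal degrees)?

OQ43ep18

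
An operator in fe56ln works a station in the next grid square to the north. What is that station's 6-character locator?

FE56lo

Latitude subsquare n = 13; +1 → 14 = o.
The longitude characters are unchanged.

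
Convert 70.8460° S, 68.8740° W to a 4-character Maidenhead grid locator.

Offset from 180°W / 90°S: lon 111.13°, lat 19.15°.
Field: lon ⌊111.13/20⌋ = 5 → F; lat ⌊19.15/10⌋ = 1 → B.
Square: lon ⌊11.13/2⌋ = 5; lat ⌊9.15/1⌋ = 9.

FB59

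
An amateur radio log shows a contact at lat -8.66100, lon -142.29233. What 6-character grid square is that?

Shift to the Maidenhead origin (180°W, 90°S): lon 37.7077, lat 81.3390.
Field: lon ⌊37.7077/20⌋ = 1 → B; lat ⌊81.3390/10⌋ = 8 → I.
Square: lon ⌊17.7077/2⌋ = 8; lat ⌊1.3390/1⌋ = 1.
Subsquare: lon ⌊1.7077/0.0833333⌋ = 20 → u; lat ⌊0.3390/0.0416667⌋ = 8 → i.

BI81ui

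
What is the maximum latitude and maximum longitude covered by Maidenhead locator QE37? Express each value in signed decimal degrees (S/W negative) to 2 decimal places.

Field Q=16, E=4: +16·20° lon, +4·10° lat → SW at lon 140°, lat -50°.
Square 3, 7: +3·2° lon, +7·1° lat → SW at lon 146°, lat -43°.
Cell spans 2° lon × 1° lat. NE corner is SW corner plus one full cell.
latitude -42.00, longitude 148.00.

-42.00, 148.00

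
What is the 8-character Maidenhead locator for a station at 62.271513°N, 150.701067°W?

BP42pg55

Add 180° to longitude and 90° to latitude: 29.29893, 152.27151.
Field: 29.29893/20 → 1 → B, 152.27151/10 → 15 → P; chars BP.
Square: 9.29893/2 → 4, 2.27151/1 → 2; chars 42.
Subsquare: 1.29893/0.0833333 → 15 → p, 0.27151/0.0416667 → 6 → g; chars pg.
Extended square: 0.04893/0.00833333 → 5, 0.02151/0.00416667 → 5; chars 55.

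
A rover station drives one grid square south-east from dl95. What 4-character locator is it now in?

Longitude square 9; +1 → 10, wraps to 0, carry into field.
Longitude field D = 3; +1 → 4 = E.
Latitude square 5; −1 → 4.

EL04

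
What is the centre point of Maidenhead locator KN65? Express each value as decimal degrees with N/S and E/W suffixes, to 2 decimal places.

45.50° N, 33.00° E

Field K=10, N=13: +10·20° lon, +13·10° lat → SW at lon 20°, lat 40°.
Square 6, 5: +6·2° lon, +5·1° lat → SW at lon 32°, lat 45°.
Cell spans 2° lon × 1° lat. Centre is SW corner plus half of each.
latitude 45.50° N, longitude 33.00° E.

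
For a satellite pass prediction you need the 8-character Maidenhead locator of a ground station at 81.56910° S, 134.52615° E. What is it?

Offset from 180°W / 90°S: lon 314.52615°, lat 8.43090°.
Field (20°×10°, letters A–R): 314.52615/20 → 15 → P, 8.43090/10 → 0 → A; chars PA.
Square (2°×1°, digits 0–9): 14.52615/2 → 7, 8.43090/1 → 8; chars 78.
Subsquare (5′×2.5′, letters a–x): 0.52615/0.0833333 → 6 → g, 0.43090/0.0416667 → 10 → k; chars gk.
Extended square (30″×15″, digits 0–9): 0.02615/0.00833333 → 3, 0.01423/0.00416667 → 3; chars 33.

PA78gk33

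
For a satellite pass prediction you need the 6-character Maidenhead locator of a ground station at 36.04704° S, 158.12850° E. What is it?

Shift to the Maidenhead origin (180°W, 90°S): lon 338.1285, lat 53.9530.
Field (20°×10°, letters A–R): 338.1285/20 → 16 → Q, 53.9530/10 → 5 → F; chars QF.
Square (2°×1°, digits 0–9): 18.1285/2 → 9, 3.9530/1 → 3; chars 93.
Subsquare (5′×2.5′, letters a–x): 0.1285/0.0833333 → 1 → b, 0.9530/0.0416667 → 22 → w; chars bw.

QF93bw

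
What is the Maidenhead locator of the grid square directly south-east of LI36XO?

Longitude subsquare x = 23; +1 → 24, wraps to 0 = a, carry into square.
Longitude square 3; +1 → 4.
Latitude subsquare o = 14; −1 → 13 = n.

LI46an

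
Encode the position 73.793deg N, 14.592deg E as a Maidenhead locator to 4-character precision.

Shift to the Maidenhead origin (180°W, 90°S): lon 194.59, lat 163.79.
Field: lon ⌊194.59/20⌋ = 9 → J; lat ⌊163.79/10⌋ = 16 → Q.
Square: lon ⌊14.59/2⌋ = 7; lat ⌊3.79/1⌋ = 3.

JQ73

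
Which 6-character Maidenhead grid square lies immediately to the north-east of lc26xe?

Longitude subsquare x = 23; +1 → 24, wraps to 0 = a, carry into square.
Longitude square 2; +1 → 3.
Latitude subsquare e = 4; +1 → 5 = f.

LC36af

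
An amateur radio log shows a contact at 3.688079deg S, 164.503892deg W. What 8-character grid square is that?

AI76rh94

Add 180° to longitude and 90° to latitude: 15.49611, 86.31192.
Field: 15.49611/20 → 0 → A, 86.31192/10 → 8 → I; chars AI.
Square: 15.49611/2 → 7, 6.31192/1 → 6; chars 76.
Subsquare: 1.49611/0.0833333 → 17 → r, 0.31192/0.0416667 → 7 → h; chars rh.
Extended square: 0.07944/0.00833333 → 9, 0.02025/0.00416667 → 4; chars 94.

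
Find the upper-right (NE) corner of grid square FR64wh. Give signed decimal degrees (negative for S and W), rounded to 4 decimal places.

Field F=5, R=17: +5·20° lon, +17·10° lat → SW at lon -80°, lat 80°.
Square 6, 4: +6·2° lon, +4·1° lat → SW at lon -68°, lat 84°.
Subsquare w=22, h=7: +22·0.0833333° lon, +7·0.0416667° lat → SW at lon -66.1667°, lat 84.2917°.
Cell spans 0.0833333° lon × 0.0416667° lat. NE corner is SW corner plus one full cell.
latitude 84.3333, longitude -66.0833.

84.3333, -66.0833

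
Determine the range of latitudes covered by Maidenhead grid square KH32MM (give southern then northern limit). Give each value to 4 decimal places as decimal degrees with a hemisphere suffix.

17.5000° S, 17.4583° S

Field K=10, H=7: +10·20° lon, +7·10° lat → SW at lon 20°, lat -20°.
Square 3, 2: +3·2° lon, +2·1° lat → SW at lon 26°, lat -18°.
Subsquare m=12, m=12: +12·0.0833333° lon, +12·0.0416667° lat → SW at lon 27°, lat -17.5°.
Cell spans 0.0833333° lon × 0.0416667° lat.
south 17.5000° S, north 17.4583° S.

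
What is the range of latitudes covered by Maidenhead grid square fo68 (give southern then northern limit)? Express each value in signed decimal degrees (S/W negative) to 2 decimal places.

58.00, 59.00

Field F=5, O=14: +5·20° lon, +14·10° lat → SW at lon -80°, lat 50°.
Square 6, 8: +6·2° lon, +8·1° lat → SW at lon -68°, lat 58°.
Cell spans 2° lon × 1° lat.
south 58.00, north 59.00.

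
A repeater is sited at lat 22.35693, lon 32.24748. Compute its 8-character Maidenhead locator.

Shift to the Maidenhead origin (180°W, 90°S): lon 212.24748, lat 112.35693.
Field: 212.24748/20 → 10 → K, 112.35693/10 → 11 → L; chars KL.
Square: 12.24748/2 → 6, 2.35693/1 → 2; chars 62.
Subsquare: 0.24748/0.0833333 → 2 → c, 0.35693/0.0416667 → 8 → i; chars ci.
Extended square: 0.08081/0.00833333 → 9, 0.02360/0.00416667 → 5; chars 95.

KL62ci95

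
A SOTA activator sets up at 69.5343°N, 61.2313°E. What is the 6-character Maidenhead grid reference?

MP09om

Shift to the Maidenhead origin (180°W, 90°S): lon 241.2313, lat 159.5343.
Field: lon ⌊241.2313/20⌋ = 12 → M; lat ⌊159.5343/10⌋ = 15 → P.
Square: lon ⌊1.2313/2⌋ = 0; lat ⌊9.5343/1⌋ = 9.
Subsquare: lon ⌊1.2313/0.0833333⌋ = 14 → o; lat ⌊0.5343/0.0416667⌋ = 12 → m.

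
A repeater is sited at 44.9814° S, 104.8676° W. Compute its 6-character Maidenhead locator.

DE75na

Shift to the Maidenhead origin (180°W, 90°S): lon 75.1324, lat 45.0186.
Field: 75.1324/20 → 3 → D, 45.0186/10 → 4 → E; chars DE.
Square: 15.1324/2 → 7, 5.0186/1 → 5; chars 75.
Subsquare: 1.1324/0.0833333 → 13 → n, 0.0186/0.0416667 → 0 → a; chars na.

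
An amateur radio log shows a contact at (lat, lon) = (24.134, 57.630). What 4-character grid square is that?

Add 180° to longitude and 90° to latitude: 237.63, 114.13.
Field: lon ⌊237.63/20⌋ = 11 → L; lat ⌊114.13/10⌋ = 11 → L.
Square: lon ⌊17.63/2⌋ = 8; lat ⌊4.13/1⌋ = 4.

LL84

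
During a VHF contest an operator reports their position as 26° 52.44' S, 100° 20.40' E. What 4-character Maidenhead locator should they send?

OG03

Offset from 180°W / 90°S: lon 280.34°, lat 63.13°.
Field: lon ⌊280.34/20⌋ = 14 → O; lat ⌊63.13/10⌋ = 6 → G.
Square: lon ⌊0.34/2⌋ = 0; lat ⌊3.13/1⌋ = 3.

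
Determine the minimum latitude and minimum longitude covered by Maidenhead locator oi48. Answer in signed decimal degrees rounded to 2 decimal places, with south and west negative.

Field O=14, I=8: +14·20° lon, +8·10° lat → SW at lon 100°, lat -10°.
Square 4, 8: +4·2° lon, +8·1° lat → SW at lon 108°, lat -2°.
latitude -2.00, longitude 108.00.

-2.00, 108.00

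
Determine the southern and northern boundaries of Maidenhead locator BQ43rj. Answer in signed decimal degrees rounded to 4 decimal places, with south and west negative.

73.3750, 73.4167

Field B=1, Q=16: +1·20° lon, +16·10° lat → SW at lon -160°, lat 70°.
Square 4, 3: +4·2° lon, +3·1° lat → SW at lon -152°, lat 73°.
Subsquare r=17, j=9: +17·0.0833333° lon, +9·0.0416667° lat → SW at lon -150.583°, lat 73.375°.
Cell spans 0.0833333° lon × 0.0416667° lat.
south 73.3750, north 73.4167.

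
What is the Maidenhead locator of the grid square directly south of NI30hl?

NI30hk

Latitude subsquare l = 11; −1 → 10 = k.
The longitude characters are unchanged.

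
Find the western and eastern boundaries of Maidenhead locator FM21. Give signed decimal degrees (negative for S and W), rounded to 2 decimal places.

Field F=5, M=12: +5·20° lon, +12·10° lat → SW at lon -80°, lat 30°.
Square 2, 1: +2·2° lon, +1·1° lat → SW at lon -76°, lat 31°.
Cell spans 2° lon × 1° lat.
west -76.00, east -74.00.

-76.00, -74.00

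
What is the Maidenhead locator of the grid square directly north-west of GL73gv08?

GL73fv99

Longitude extended square 0; −1 → -1, wraps to 9, carry into subsquare.
Longitude subsquare g = 6; −1 → 5 = f.
Latitude extended square 8; +1 → 9.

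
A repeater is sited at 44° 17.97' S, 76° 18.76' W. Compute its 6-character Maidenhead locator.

FE15uq

Offset from 180°W / 90°S: lon 103.6873°, lat 45.7005°.
Field: lon ⌊103.6873/20⌋ = 5 → F; lat ⌊45.7005/10⌋ = 4 → E.
Square: lon ⌊3.6873/2⌋ = 1; lat ⌊5.7005/1⌋ = 5.
Subsquare: lon ⌊1.6873/0.0833333⌋ = 20 → u; lat ⌊0.7005/0.0416667⌋ = 16 → q.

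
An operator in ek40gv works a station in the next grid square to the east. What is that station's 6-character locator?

EK40hv

Longitude subsquare g = 6; +1 → 7 = h.
The latitude characters are unchanged.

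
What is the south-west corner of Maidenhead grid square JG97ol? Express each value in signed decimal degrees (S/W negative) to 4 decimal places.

-22.5417, 19.1667

Field J=9, G=6: +9·20° lon, +6·10° lat → SW at lon 0°, lat -30°.
Square 9, 7: +9·2° lon, +7·1° lat → SW at lon 18°, lat -23°.
Subsquare o=14, l=11: +14·0.0833333° lon, +11·0.0416667° lat → SW at lon 19.1667°, lat -22.5417°.
latitude -22.5417, longitude 19.1667.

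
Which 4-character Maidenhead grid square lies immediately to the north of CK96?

CK97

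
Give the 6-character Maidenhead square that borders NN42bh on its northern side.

NN42bi

Latitude subsquare h = 7; +1 → 8 = i.
The longitude characters are unchanged.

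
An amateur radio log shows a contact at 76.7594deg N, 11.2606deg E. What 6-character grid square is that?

Offset from 180°W / 90°S: lon 191.2606°, lat 166.7594°.
Field: lon ⌊191.2606/20⌋ = 9 → J; lat ⌊166.7594/10⌋ = 16 → Q.
Square: lon ⌊11.2606/2⌋ = 5; lat ⌊6.7594/1⌋ = 6.
Subsquare: lon ⌊1.2606/0.0833333⌋ = 15 → p; lat ⌊0.7594/0.0416667⌋ = 18 → s.

JQ56ps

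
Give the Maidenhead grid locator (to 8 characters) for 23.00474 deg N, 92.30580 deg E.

NL63da61

Add 180° to longitude and 90° to latitude: 272.30580, 113.00474.
Field: lon ⌊272.30580/20⌋ = 13 → N; lat ⌊113.00474/10⌋ = 11 → L.
Square: lon ⌊12.30580/2⌋ = 6; lat ⌊3.00474/1⌋ = 3.
Subsquare: lon ⌊0.30580/0.0833333⌋ = 3 → d; lat ⌊0.00474/0.0416667⌋ = 0 → a.
Extended square: lon ⌊0.05580/0.00833333⌋ = 6; lat ⌊0.00474/0.00416667⌋ = 1.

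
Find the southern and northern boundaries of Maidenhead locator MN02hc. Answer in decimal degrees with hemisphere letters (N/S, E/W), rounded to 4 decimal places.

Field M=12, N=13: +12·20° lon, +13·10° lat → SW at lon 60°, lat 40°.
Square 0, 2: +0·2° lon, +2·1° lat → SW at lon 60°, lat 42°.
Subsquare h=7, c=2: +7·0.0833333° lon, +2·0.0416667° lat → SW at lon 60.5833°, lat 42.0833°.
Cell spans 0.0833333° lon × 0.0416667° lat.
south 42.0833° N, north 42.1250° N.

42.0833° N, 42.1250° N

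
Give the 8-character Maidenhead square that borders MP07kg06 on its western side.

MP07jg96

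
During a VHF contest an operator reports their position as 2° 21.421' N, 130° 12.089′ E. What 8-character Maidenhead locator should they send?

PJ52ci45

Offset from 180°W / 90°S: lon 310.20148°, lat 92.35702°.
Field: 310.20148/20 → 15 → P, 92.35702/10 → 9 → J; chars PJ.
Square: 10.20148/2 → 5, 2.35702/1 → 2; chars 52.
Subsquare: 0.20148/0.0833333 → 2 → c, 0.35702/0.0416667 → 8 → i; chars ci.
Extended square: 0.03482/0.00833333 → 4, 0.02368/0.00416667 → 5; chars 45.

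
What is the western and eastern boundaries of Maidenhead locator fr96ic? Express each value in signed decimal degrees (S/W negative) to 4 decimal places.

-61.3333, -61.2500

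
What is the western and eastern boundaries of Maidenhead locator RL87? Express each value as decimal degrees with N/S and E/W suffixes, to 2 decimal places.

176.00° E, 178.00° E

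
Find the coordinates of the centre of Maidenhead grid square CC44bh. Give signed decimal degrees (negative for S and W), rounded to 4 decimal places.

-65.6875, -131.8750

Field C=2, C=2: +2·20° lon, +2·10° lat → SW at lon -140°, lat -70°.
Square 4, 4: +4·2° lon, +4·1° lat → SW at lon -132°, lat -66°.
Subsquare b=1, h=7: +1·0.0833333° lon, +7·0.0416667° lat → SW at lon -131.917°, lat -65.7083°.
Cell spans 0.0833333° lon × 0.0416667° lat. Centre is SW corner plus half of each.
latitude -65.6875, longitude -131.8750.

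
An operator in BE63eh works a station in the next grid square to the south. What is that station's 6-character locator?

Latitude subsquare h = 7; −1 → 6 = g.
The longitude characters are unchanged.

BE63eg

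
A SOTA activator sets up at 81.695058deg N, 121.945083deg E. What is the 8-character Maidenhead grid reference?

PR01xq36

Add 180° to longitude and 90° to latitude: 301.94508, 171.69506.
Field: lon ⌊301.94508/20⌋ = 15 → P; lat ⌊171.69506/10⌋ = 17 → R.
Square: lon ⌊1.94508/2⌋ = 0; lat ⌊1.69506/1⌋ = 1.
Subsquare: lon ⌊1.94508/0.0833333⌋ = 23 → x; lat ⌊0.69506/0.0416667⌋ = 16 → q.
Extended square: lon ⌊0.02842/0.00833333⌋ = 3; lat ⌊0.02839/0.00416667⌋ = 6.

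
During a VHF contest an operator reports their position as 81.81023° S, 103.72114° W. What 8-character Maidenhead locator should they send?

DA88de35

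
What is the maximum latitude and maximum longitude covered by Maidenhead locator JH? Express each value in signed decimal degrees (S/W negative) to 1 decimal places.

-10.0, 20.0

Field J=9, H=7: +9·20° lon, +7·10° lat → SW at lon 0°, lat -20°.
Cell spans 20° lon × 10° lat. NE corner is SW corner plus one full cell.
latitude -10.0, longitude 20.0.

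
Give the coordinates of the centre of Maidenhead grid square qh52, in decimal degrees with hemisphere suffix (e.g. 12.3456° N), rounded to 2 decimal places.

17.50° S, 151.00° E

Field Q=16, H=7: +16·20° lon, +7·10° lat → SW at lon 140°, lat -20°.
Square 5, 2: +5·2° lon, +2·1° lat → SW at lon 150°, lat -18°.
Cell spans 2° lon × 1° lat. Centre is SW corner plus half of each.
latitude 17.50° S, longitude 151.00° E.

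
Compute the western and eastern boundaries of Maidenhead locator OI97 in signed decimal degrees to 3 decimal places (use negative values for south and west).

118.000, 120.000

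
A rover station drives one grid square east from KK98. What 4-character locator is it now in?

LK08

Longitude square 9; +1 → 10, wraps to 0, carry into field.
Longitude field K = 10; +1 → 11 = L.
The latitude characters are unchanged.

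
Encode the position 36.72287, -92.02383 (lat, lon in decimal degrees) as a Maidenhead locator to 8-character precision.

Add 180° to longitude and 90° to latitude: 87.97617, 126.72287.
Field: lon ⌊87.97617/20⌋ = 4 → E; lat ⌊126.72287/10⌋ = 12 → M.
Square: lon ⌊7.97617/2⌋ = 3; lat ⌊6.72287/1⌋ = 6.
Subsquare: lon ⌊1.97617/0.0833333⌋ = 23 → x; lat ⌊0.72287/0.0416667⌋ = 17 → r.
Extended square: lon ⌊0.05950/0.00833333⌋ = 7; lat ⌊0.01454/0.00416667⌋ = 3.

EM36xr73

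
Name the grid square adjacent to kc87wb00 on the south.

Latitude extended square 0; −1 → -1, wraps to 9, carry into subsquare.
Latitude subsquare b = 1; −1 → 0 = a.
The longitude characters are unchanged.

KC87wa09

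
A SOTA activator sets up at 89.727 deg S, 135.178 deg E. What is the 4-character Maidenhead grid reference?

PA70

Shift to the Maidenhead origin (180°W, 90°S): lon 315.18, lat 0.27.
Field (20°×10°, letters A–R): lon ⌊315.18/20⌋ = 15 → P; lat ⌊0.27/10⌋ = 0 → A.
Square (2°×1°, digits 0–9): lon ⌊15.18/2⌋ = 7; lat ⌊0.27/1⌋ = 0.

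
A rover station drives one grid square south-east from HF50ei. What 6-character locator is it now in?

Longitude subsquare e = 4; +1 → 5 = f.
Latitude subsquare i = 8; −1 → 7 = h.

HF50fh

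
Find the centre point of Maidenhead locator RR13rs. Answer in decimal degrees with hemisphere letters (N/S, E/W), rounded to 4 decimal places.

83.7708° N, 163.4583° E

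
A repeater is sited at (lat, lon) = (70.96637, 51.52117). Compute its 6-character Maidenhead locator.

LQ50sx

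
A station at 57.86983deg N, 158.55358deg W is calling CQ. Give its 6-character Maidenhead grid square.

Offset from 180°W / 90°S: lon 21.4464°, lat 147.8698°.
Field (20°×10°, letters A–R): 21.4464/20 → 1 → B, 147.8698/10 → 14 → O; chars BO.
Square (2°×1°, digits 0–9): 1.4464/2 → 0, 7.8698/1 → 7; chars 07.
Subsquare (5′×2.5′, letters a–x): 1.4464/0.0833333 → 17 → r, 0.8698/0.0416667 → 20 → u; chars ru.

BO07ru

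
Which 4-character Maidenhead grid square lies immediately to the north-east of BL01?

BL12

Longitude square 0; +1 → 1.
Latitude square 1; +1 → 2.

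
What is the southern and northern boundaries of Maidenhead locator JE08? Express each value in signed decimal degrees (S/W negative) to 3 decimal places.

-42.000, -41.000

Field J=9, E=4: +9·20° lon, +4·10° lat → SW at lon 0°, lat -50°.
Square 0, 8: +0·2° lon, +8·1° lat → SW at lon 0°, lat -42°.
Cell spans 2° lon × 1° lat.
south -42.000, north -41.000.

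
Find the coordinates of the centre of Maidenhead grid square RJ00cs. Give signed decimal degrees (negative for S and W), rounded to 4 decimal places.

Field R=17, J=9: +17·20° lon, +9·10° lat → SW at lon 160°, lat 0°.
Square 0, 0: +0·2° lon, +0·1° lat → SW at lon 160°, lat 0°.
Subsquare c=2, s=18: +2·0.0833333° lon, +18·0.0416667° lat → SW at lon 160.167°, lat 0.75°.
Cell spans 0.0833333° lon × 0.0416667° lat. Centre is SW corner plus half of each.
latitude 0.7708, longitude 160.2083.

0.7708, 160.2083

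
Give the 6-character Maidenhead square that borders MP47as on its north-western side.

Longitude subsquare a = 0; −1 → -1, wraps to 23 = x, carry into square.
Longitude square 4; −1 → 3.
Latitude subsquare s = 18; +1 → 19 = t.

MP37xt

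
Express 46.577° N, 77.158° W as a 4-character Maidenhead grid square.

FN16

Shift to the Maidenhead origin (180°W, 90°S): lon 102.84, lat 136.58.
Field: lon ⌊102.84/20⌋ = 5 → F; lat ⌊136.58/10⌋ = 13 → N.
Square: lon ⌊2.84/2⌋ = 1; lat ⌊6.58/1⌋ = 6.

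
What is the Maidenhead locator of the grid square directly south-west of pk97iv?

PK97hu

Longitude subsquare i = 8; −1 → 7 = h.
Latitude subsquare v = 21; −1 → 20 = u.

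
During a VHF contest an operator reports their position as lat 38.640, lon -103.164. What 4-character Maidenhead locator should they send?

DM88

Add 180° to longitude and 90° to latitude: 76.84, 128.64.
Field: lon ⌊76.84/20⌋ = 3 → D; lat ⌊128.64/10⌋ = 12 → M.
Square: lon ⌊16.84/2⌋ = 8; lat ⌊8.64/1⌋ = 8.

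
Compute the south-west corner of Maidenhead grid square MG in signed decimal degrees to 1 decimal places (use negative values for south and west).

Field M=12, G=6: +12·20° lon, +6·10° lat → SW at lon 60°, lat -30°.
latitude -30.0, longitude 60.0.

-30.0, 60.0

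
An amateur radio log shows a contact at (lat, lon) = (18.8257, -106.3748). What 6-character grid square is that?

DK68tt

Offset from 180°W / 90°S: lon 73.6252°, lat 108.8257°.
Field: lon ⌊73.6252/20⌋ = 3 → D; lat ⌊108.8257/10⌋ = 10 → K.
Square: lon ⌊13.6252/2⌋ = 6; lat ⌊8.8257/1⌋ = 8.
Subsquare: lon ⌊1.6252/0.0833333⌋ = 19 → t; lat ⌊0.8257/0.0416667⌋ = 19 → t.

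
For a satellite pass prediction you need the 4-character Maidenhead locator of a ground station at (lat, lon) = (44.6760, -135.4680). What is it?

CN24

Add 180° to longitude and 90° to latitude: 44.53, 134.68.
Field: lon ⌊44.53/20⌋ = 2 → C; lat ⌊134.68/10⌋ = 13 → N.
Square: lon ⌊4.53/2⌋ = 2; lat ⌊4.68/1⌋ = 4.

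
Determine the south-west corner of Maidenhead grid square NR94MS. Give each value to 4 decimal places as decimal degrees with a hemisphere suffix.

Field N=13, R=17: +13·20° lon, +17·10° lat → SW at lon 80°, lat 80°.
Square 9, 4: +9·2° lon, +4·1° lat → SW at lon 98°, lat 84°.
Subsquare m=12, s=18: +12·0.0833333° lon, +18·0.0416667° lat → SW at lon 99°, lat 84.75°.
latitude 84.7500° N, longitude 99.0000° E.

84.7500° N, 99.0000° E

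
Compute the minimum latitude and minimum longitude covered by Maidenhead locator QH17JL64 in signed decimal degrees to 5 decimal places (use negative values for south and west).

-12.52500, 142.80000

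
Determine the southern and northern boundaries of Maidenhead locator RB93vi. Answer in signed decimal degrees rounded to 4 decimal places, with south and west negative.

-76.6667, -76.6250

Field R=17, B=1: +17·20° lon, +1·10° lat → SW at lon 160°, lat -80°.
Square 9, 3: +9·2° lon, +3·1° lat → SW at lon 178°, lat -77°.
Subsquare v=21, i=8: +21·0.0833333° lon, +8·0.0416667° lat → SW at lon 179.75°, lat -76.6667°.
Cell spans 0.0833333° lon × 0.0416667° lat.
south -76.6667, north -76.6250.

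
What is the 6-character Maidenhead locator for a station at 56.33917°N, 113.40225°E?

OO66qi

Offset from 180°W / 90°S: lon 293.4022°, lat 146.3392°.
Field: 293.4022/20 → 14 → O, 146.3392/10 → 14 → O; chars OO.
Square: 13.4022/2 → 6, 6.3392/1 → 6; chars 66.
Subsquare: 1.4022/0.0833333 → 16 → q, 0.3392/0.0416667 → 8 → i; chars qi.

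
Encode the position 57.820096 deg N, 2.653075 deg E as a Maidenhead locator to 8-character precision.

Offset from 180°W / 90°S: lon 182.65308°, lat 147.82010°.
Field (20°×10°, letters A–R): lon ⌊182.65308/20⌋ = 9 → J; lat ⌊147.82010/10⌋ = 14 → O.
Square (2°×1°, digits 0–9): lon ⌊2.65308/2⌋ = 1; lat ⌊7.82010/1⌋ = 7.
Subsquare (5′×2.5′, letters a–x): lon ⌊0.65308/0.0833333⌋ = 7 → h; lat ⌊0.82010/0.0416667⌋ = 19 → t.
Extended square (30″×15″, digits 0–9): lon ⌊0.06974/0.00833333⌋ = 8; lat ⌊0.02843/0.00416667⌋ = 6.

JO17ht86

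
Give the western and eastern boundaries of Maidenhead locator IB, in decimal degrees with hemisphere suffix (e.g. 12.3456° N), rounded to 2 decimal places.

20.00° W, 0.00° E

Field I=8, B=1: +8·20° lon, +1·10° lat → SW at lon -20°, lat -80°.
Cell spans 20° lon × 10° lat.
west 20.00° W, east 0.00° E.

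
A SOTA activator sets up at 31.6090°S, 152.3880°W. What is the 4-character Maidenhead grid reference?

Shift to the Maidenhead origin (180°W, 90°S): lon 27.61, lat 58.39.
Field: 27.61/20 → 1 → B, 58.39/10 → 5 → F; chars BF.
Square: 7.61/2 → 3, 8.39/1 → 8; chars 38.

BF38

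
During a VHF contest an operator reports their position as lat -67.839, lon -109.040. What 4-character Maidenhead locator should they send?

Shift to the Maidenhead origin (180°W, 90°S): lon 70.96, lat 22.16.
Field: 70.96/20 → 3 → D, 22.16/10 → 2 → C; chars DC.
Square: 10.96/2 → 5, 2.16/1 → 2; chars 52.

DC52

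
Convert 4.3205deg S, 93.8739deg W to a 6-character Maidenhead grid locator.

Add 180° to longitude and 90° to latitude: 86.1261, 85.6795.
Field: lon ⌊86.1261/20⌋ = 4 → E; lat ⌊85.6795/10⌋ = 8 → I.
Square: lon ⌊6.1261/2⌋ = 3; lat ⌊5.6795/1⌋ = 5.
Subsquare: lon ⌊0.1261/0.0833333⌋ = 1 → b; lat ⌊0.6795/0.0416667⌋ = 16 → q.

EI35bq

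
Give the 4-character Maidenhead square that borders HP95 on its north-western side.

HP86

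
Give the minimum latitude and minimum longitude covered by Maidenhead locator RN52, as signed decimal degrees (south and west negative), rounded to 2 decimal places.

Field R=17, N=13: +17·20° lon, +13·10° lat → SW at lon 160°, lat 40°.
Square 5, 2: +5·2° lon, +2·1° lat → SW at lon 170°, lat 42°.
latitude 42.00, longitude 170.00.

42.00, 170.00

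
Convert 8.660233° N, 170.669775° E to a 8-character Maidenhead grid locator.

RJ58ip08

Shift to the Maidenhead origin (180°W, 90°S): lon 350.66977, lat 98.66023.
Field (20°×10°, letters A–R): 350.66977/20 → 17 → R, 98.66023/10 → 9 → J; chars RJ.
Square (2°×1°, digits 0–9): 10.66977/2 → 5, 8.66023/1 → 8; chars 58.
Subsquare (5′×2.5′, letters a–x): 0.66977/0.0833333 → 8 → i, 0.66023/0.0416667 → 15 → p; chars ip.
Extended square (30″×15″, digits 0–9): 0.00311/0.00833333 → 0, 0.03523/0.00416667 → 8; chars 08.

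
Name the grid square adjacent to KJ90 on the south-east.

LI09

Longitude square 9; +1 → 10, wraps to 0, carry into field.
Longitude field K = 10; +1 → 11 = L.
Latitude square 0; −1 → -1, wraps to 9, carry into field.
Latitude field J = 9; −1 → 8 = I.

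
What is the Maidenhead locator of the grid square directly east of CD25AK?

CD25bk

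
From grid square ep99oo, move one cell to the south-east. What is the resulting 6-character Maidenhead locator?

EP99pn

Longitude subsquare o = 14; +1 → 15 = p.
Latitude subsquare o = 14; −1 → 13 = n.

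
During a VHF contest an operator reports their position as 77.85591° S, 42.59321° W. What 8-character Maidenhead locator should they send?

GB82qd84

Shift to the Maidenhead origin (180°W, 90°S): lon 137.40679, lat 12.14409.
Field: lon ⌊137.40679/20⌋ = 6 → G; lat ⌊12.14409/10⌋ = 1 → B.
Square: lon ⌊17.40679/2⌋ = 8; lat ⌊2.14409/1⌋ = 2.
Subsquare: lon ⌊1.40679/0.0833333⌋ = 16 → q; lat ⌊0.14409/0.0416667⌋ = 3 → d.
Extended square: lon ⌊0.07346/0.00833333⌋ = 8; lat ⌊0.01909/0.00416667⌋ = 4.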